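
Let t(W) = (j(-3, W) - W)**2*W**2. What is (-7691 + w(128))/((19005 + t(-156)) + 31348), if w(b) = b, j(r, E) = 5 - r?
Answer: -7563/654591409 ≈ -1.1554e-5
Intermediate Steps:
t(W) = W**2*(8 - W)**2 (t(W) = ((5 - 1*(-3)) - W)**2*W**2 = ((5 + 3) - W)**2*W**2 = (8 - W)**2*W**2 = W**2*(8 - W)**2)
(-7691 + w(128))/((19005 + t(-156)) + 31348) = (-7691 + 128)/((19005 + (-156)**2*(-8 - 156)**2) + 31348) = -7563/((19005 + 24336*(-164)**2) + 31348) = -7563/((19005 + 24336*26896) + 31348) = -7563/((19005 + 654541056) + 31348) = -7563/(654560061 + 31348) = -7563/654591409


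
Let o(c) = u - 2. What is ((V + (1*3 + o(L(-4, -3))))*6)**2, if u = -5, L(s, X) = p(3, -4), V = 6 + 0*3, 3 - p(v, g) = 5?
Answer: 144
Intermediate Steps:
p(v, g) = -2 (p(v, g) = 3 - 1*5 = 3 - 5 = -2)
V = 6 (V = 6 + 0 = 6)
L(s, X) = -2
o(c) = -7 (o(c) = -5 - 2 = -7)
((V + (1*3 + o(L(-4, -3))))*6)**2 = ((6 + (1*3 - 7))*6)**2 = ((6 + (3 - 7))*6)**2 = ((6 - 4)*6)**2 = (2*6)**2 = 12**2 = 144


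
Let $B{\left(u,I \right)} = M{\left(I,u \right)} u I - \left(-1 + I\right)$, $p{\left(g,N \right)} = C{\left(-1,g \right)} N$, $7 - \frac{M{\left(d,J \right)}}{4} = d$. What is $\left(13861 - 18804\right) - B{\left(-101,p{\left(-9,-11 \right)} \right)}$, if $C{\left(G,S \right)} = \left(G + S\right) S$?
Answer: $-398766054$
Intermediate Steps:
$M{\left(d,J \right)} = 28 - 4 d$
$C{\left(G,S \right)} = S \left(G + S\right)$
$p{\left(g,N \right)} = N g \left(-1 + g\right)$ ($p{\left(g,N \right)} = g \left(-1 + g\right) N = N g \left(-1 + g\right)$)
$B{\left(u,I \right)} = 1 - I + I u \left(28 - 4 I\right)$ ($B{\left(u,I \right)} = \left(28 - 4 I\right) u I - \left(-1 + I\right) = u \left(28 - 4 I\right) I - \left(-1 + I\right) = I u \left(28 - 4 I\right) - \left(-1 + I\right) = 1 - I + I u \left(28 - 4 I\right)$)
$\left(13861 - 18804\right) - B{\left(-101,p{\left(-9,-11 \right)} \right)} = \left(13861 - 18804\right) - \left(1 - \left(-11\right) \left(-9\right) \left(-1 - 9\right) - 4 \left(\left(-11\right) \left(-9\right) \left(-1 - 9\right)\right) \left(-101\right) \left(-7 - - 99 \left(-1 - 9\right)\right)\right) = \left(13861 - 18804\right) - \left(1 - \left(-11\right) \left(-9\right) \left(-10\right) - 4 \left(\left(-11\right) \left(-9\right) \left(-10\right)\right) \left(-101\right) \left(-7 - \left(-99\right) \left(-10\right)\right)\right) = -4943 - \left(1 - -990 - \left(-3960\right) \left(-101\right) \left(-7 - 990\right)\right) = -4943 - \left(1 + 990 - \left(-3960\right) \left(-101\right) \left(-997\right)\right) = -4943 - \left(1 + 990 + 398760120\right) = -4943 - 398761111 = -398766054$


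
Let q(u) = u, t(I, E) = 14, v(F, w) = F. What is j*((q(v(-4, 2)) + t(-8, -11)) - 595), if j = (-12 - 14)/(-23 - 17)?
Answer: -1521/4 ≈ -380.25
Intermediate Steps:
j = 13/20 (j = -26/(-40) = -26*(-1/40) = 13/20 ≈ 0.65000)
j*((q(v(-4, 2)) + t(-8, -11)) - 595) = 13*((-4 + 14) - 595)/20 = 13*(10 - 595)/20 = (13/20)*(-585) = -1521/4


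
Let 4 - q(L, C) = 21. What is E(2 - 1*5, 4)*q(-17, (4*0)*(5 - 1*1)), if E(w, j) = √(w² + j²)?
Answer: -85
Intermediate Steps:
q(L, C) = -17 (q(L, C) = 4 - 1*21 = 4 - 21 = -17)
E(w, j) = √(j² + w²)
E(2 - 1*5, 4)*q(-17, (4*0)*(5 - 1*1)) = √(4² + (2 - 1*5)²)*(-17) = √(16 + (2 - 5)²)*(-17) = √(16 + (-3)²)*(-17) = √(16 + 9)*(-17) = √25*(-17) = 5*(-17) = -85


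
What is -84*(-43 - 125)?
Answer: 14112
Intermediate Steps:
-84*(-43 - 125) = -84*(-168) = 14112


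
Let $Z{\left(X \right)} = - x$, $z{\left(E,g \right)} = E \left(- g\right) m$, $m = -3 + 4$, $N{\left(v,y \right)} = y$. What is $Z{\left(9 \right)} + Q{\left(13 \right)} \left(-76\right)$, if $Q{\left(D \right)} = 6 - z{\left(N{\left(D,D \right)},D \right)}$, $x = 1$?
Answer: $-13301$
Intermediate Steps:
$m = 1$
$z{\left(E,g \right)} = - E g$ ($z{\left(E,g \right)} = E \left(- g\right) 1 = - E g 1 = - E g$)
$Z{\left(X \right)} = -1$ ($Z{\left(X \right)} = \left(-1\right) 1 = -1$)
$Q{\left(D \right)} = 6 + D^{2}$ ($Q{\left(D \right)} = 6 - - D D = 6 - - D^{2} = 6 + D^{2}$)
$Z{\left(9 \right)} + Q{\left(13 \right)} \left(-76\right) = -1 + \left(6 + 13^{2}\right) \left(-76\right) = -1 + \left(6 + 169\right) \left(-76\right) = -1 + 175 \left(-76\right) = -1 - 13300 = -13301$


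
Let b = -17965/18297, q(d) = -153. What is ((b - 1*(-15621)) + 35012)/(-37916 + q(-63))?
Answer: -926414036/696548493 ≈ -1.3300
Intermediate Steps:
b = -17965/18297 (b = -17965*1/18297 = -17965/18297 ≈ -0.98186)
((b - 1*(-15621)) + 35012)/(-37916 + q(-63)) = ((-17965/18297 - 1*(-15621)) + 35012)/(-37916 - 153) = ((-17965/18297 + 15621) + 35012)/(-38069) = (285799472/18297 + 35012)*(-1/38069) = (926414036/18297)*(-1/38069) = -926414036/696548493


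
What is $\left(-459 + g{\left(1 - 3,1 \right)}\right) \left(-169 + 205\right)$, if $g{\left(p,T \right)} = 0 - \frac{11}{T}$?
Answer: $-16920$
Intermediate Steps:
$g{\left(p,T \right)} = - \frac{11}{T}$ ($g{\left(p,T \right)} = 0 - \frac{11}{T} = - \frac{11}{T}$)
$\left(-459 + g{\left(1 - 3,1 \right)}\right) \left(-169 + 205\right) = \left(-459 - \frac{11}{1}\right) \left(-169 + 205\right) = \left(-459 - 11\right) 36 = \left(-470\right) 36 = -16920$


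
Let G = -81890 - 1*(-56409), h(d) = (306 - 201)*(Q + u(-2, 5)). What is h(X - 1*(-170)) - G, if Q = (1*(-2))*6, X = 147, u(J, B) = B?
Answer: 24746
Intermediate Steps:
Q = -12 (Q = -2*6 = -12)
h(d) = -735 (h(d) = (306 - 201)*(-12 + 5) = 105*(-7) = -735)
G = -25481 (G = -81890 + 56409 = -25481)
h(X - 1*(-170)) - G = -735 - 1*(-25481) = -735 + 25481 = 24746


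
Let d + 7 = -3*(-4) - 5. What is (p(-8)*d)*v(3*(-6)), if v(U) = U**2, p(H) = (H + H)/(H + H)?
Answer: 0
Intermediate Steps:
p(H) = 1 (p(H) = (2*H)/((2*H)) = (2*H)*(1/(2*H)) = 1)
d = 0 (d = -7 + (-3*(-4) - 5) = -7 + (12 - 5) = -7 + 7 = 0)
(p(-8)*d)*v(3*(-6)) = (1*0)*(3*(-6))**2 = 0*(-18)**2 = 0*324 = 0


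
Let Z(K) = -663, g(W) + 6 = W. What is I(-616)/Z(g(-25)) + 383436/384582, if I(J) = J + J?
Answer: 121337182/42496311 ≈ 2.8552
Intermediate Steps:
g(W) = -6 + W
I(J) = 2*J
I(-616)/Z(g(-25)) + 383436/384582 = (2*(-616))/(-663) + 383436/384582 = -1232*(-1/663) + 383436*(1/384582) = 1232/663 + 63906/64097 = 121337182/42496311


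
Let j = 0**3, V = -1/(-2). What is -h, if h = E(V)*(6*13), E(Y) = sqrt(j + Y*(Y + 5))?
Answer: -39*sqrt(11) ≈ -129.35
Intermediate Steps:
V = 1/2 (V = -1*(-1/2) = 1/2 ≈ 0.50000)
j = 0
E(Y) = sqrt(Y*(5 + Y)) (E(Y) = sqrt(0 + Y*(Y + 5)) = sqrt(0 + Y*(5 + Y)) = sqrt(Y*(5 + Y)))
h = 39*sqrt(11) (h = sqrt((5 + 1/2)/2)*(6*13) = sqrt((1/2)*(11/2))*78 = sqrt(11/4)*78 = (sqrt(11)/2)*78 = 39*sqrt(11) ≈ 129.35)
-h = -39*sqrt(11)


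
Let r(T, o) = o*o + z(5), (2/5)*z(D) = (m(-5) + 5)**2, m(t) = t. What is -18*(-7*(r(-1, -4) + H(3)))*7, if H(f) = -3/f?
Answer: 13230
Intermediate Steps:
z(D) = 0 (z(D) = 5*(-5 + 5)**2/2 = (5/2)*0**2 = (5/2)*0 = 0)
r(T, o) = o**2 (r(T, o) = o*o + 0 = o**2 + 0 = o**2)
-18*(-7*(r(-1, -4) + H(3)))*7 = -18*(-7*((-4)**2 - 3/3))*7 = -18*(-7*(16 - 3*1/3))*7 = -18*(-7*(16 - 1))*7 = -18*(-7*15)*7 = -(-1890)*7 = -18*(-735) = 13230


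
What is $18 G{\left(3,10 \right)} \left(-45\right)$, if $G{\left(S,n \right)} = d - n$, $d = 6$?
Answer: $3240$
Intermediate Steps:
$G{\left(S,n \right)} = 6 - n$
$18 G{\left(3,10 \right)} \left(-45\right) = 18 \left(6 - 10\right) \left(-45\right) = 18 \left(-4\right) \left(-45\right) = \left(-72\right) \left(-45\right) = 3240$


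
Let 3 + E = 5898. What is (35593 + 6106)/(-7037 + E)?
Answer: -41699/1142 ≈ -36.514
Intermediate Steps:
E = 5895 (E = -3 + 5898 = 5895)
(35593 + 6106)/(-7037 + E) = (35593 + 6106)/(-7037 + 5895) = 41699/(-1142) = 41699*(-1/1142) = -41699/1142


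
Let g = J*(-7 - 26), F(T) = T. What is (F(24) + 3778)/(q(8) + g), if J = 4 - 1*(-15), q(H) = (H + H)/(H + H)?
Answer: -1901/313 ≈ -6.0735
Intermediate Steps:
q(H) = 1 (q(H) = (2*H)/((2*H)) = (2*H)*(1/(2*H)) = 1)
J = 19 (J = 4 + 15 = 19)
g = -627 (g = 19*(-7 - 26) = 19*(-33) = -627)
(F(24) + 3778)/(q(8) + g) = (24 + 3778)/(1 - 627) = 3802/(-626) = 3802*(-1/626) = -1901/313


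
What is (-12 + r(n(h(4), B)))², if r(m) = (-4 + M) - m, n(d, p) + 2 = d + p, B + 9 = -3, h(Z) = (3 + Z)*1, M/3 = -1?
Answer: 144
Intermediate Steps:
M = -3 (M = 3*(-1) = -3)
h(Z) = 3 + Z
B = -12 (B = -9 - 3 = -12)
n(d, p) = -2 + d + p (n(d, p) = -2 + (d + p) = -2 + d + p)
r(m) = -7 - m (r(m) = (-4 - 3) - m = -7 - m)
(-12 + r(n(h(4), B)))² = (-12 + (-7 - (-2 + (3 + 4) - 12)))² = (-12 + (-7 - (-2 + 7 - 12)))² = (-12 + (-7 - 1*(-7)))² = (-12 + (-7 + 7))² = (-12 + 0)² = (-12)² = 144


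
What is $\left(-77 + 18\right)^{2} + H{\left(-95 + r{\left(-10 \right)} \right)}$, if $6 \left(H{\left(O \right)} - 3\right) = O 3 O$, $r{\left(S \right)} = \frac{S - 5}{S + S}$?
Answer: $\frac{253617}{32} \approx 7925.5$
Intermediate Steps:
$r{\left(S \right)} = \frac{-5 + S}{2 S}$
$H{\left(O \right)} = 3 + \frac{O^{2}}{2}$ ($H{\left(O \right)} = 3 + \frac{O 3 O}{6} = 3 + \frac{3 O O}{6} = 3 + \frac{3 O^{2}}{6} = 3 + \frac{O^{2}}{2}$)
$\left(-77 + 18\right)^{2} + H{\left(-95 + r{\left(-10 \right)} \right)} = \left(-77 + 18\right)^{2} + \left(3 + \frac{\left(-95 + \frac{-5 - 10}{2 \left(-10\right)}\right)^{2}}{2}\right) = \left(-59\right)^{2} + \left(3 + \frac{\left(-95 + \frac{1}{2} \left(- \frac{1}{10}\right) \left(-15\right)\right)^{2}}{2}\right) = 3481 + \left(3 + \frac{\left(-95 + \frac{3}{4}\right)^{2}}{2}\right) = 3481 + \left(3 + \frac{\left(- \frac{377}{4}\right)^{2}}{2}\right) = 3481 + \left(3 + \frac{1}{2} \cdot \frac{142129}{16}\right) = 3481 + \left(3 + \frac{142129}{32}\right) = 3481 + \frac{142225}{32} = \frac{253617}{32}$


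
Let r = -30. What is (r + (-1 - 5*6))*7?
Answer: -427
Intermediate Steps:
(r + (-1 - 5*6))*7 = (-30 + (-1 - 5*6))*7 = (-30 + (-1 - 30))*7 = (-30 - 31)*7 = -61*7 = -427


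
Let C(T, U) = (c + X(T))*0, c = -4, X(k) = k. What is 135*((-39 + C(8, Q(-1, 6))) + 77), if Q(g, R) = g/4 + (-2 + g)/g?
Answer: 5130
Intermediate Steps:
Q(g, R) = g/4 + (-2 + g)/g (Q(g, R) = g*(¼) + (-2 + g)/g = g/4 + (-2 + g)/g)
C(T, U) = 0 (C(T, U) = (-4 + T)*0 = 0)
135*((-39 + C(8, Q(-1, 6))) + 77) = 135*((-39 + 0) + 77) = 135*(-39 + 77) = 135*38 = 5130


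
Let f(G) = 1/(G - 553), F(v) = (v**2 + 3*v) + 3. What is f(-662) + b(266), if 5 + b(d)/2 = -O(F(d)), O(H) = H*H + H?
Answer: -12442756220731/1215 ≈ -1.0241e+10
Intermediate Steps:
F(v) = 3 + v**2 + 3*v
O(H) = H + H**2 (O(H) = H**2 + H = H + H**2)
f(G) = 1/(-553 + G)
b(d) = -10 - 2*(3 + d**2 + 3*d)*(4 + d**2 + 3*d) (b(d) = -10 + 2*(-(3 + d**2 + 3*d)*(1 + (3 + d**2 + 3*d))) = -10 + 2*(-(3 + d**2 + 3*d)*(4 + d**2 + 3*d)) = -10 - 2*(3 + d**2 + 3*d)*(4 + d**2 + 3*d))
f(-662) + b(266) = 1/(-553 - 662) + (-10 - 2*(3 + 266**2 + 3*266)*(4 + 266**2 + 3*266)) = 1/(-1215) + (-10 - 2*(3 + 70756 + 798)*(4 + 70756 + 798)) = -1/1215 + (-10 - 2*71557*71558) = -1/1215 + (-10 - 10240951612) = -1/1215 - 10240951622 = -12442756220731/1215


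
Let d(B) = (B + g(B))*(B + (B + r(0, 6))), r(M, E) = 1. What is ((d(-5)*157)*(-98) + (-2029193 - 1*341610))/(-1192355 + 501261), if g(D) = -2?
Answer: 3340121/691094 ≈ 4.8331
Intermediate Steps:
d(B) = (1 + 2*B)*(-2 + B) (d(B) = (B - 2)*(B + (B + 1)) = (-2 + B)*(B + (1 + B)) = (-2 + B)*(1 + 2*B) = (1 + 2*B)*(-2 + B))
((d(-5)*157)*(-98) + (-2029193 - 1*341610))/(-1192355 + 501261) = (((-2 - 3*(-5) + 2*(-5)²)*157)*(-98) + (-2029193 - 1*341610))/(-1192355 + 501261) = (((-2 + 15 + 2*25)*157)*(-98) + (-2029193 - 341610))/(-691094) = (((-2 + 15 + 50)*157)*(-98) - 2370803)*(-1/691094) = ((63*157)*(-98) - 2370803)*(-1/691094) = (9891*(-98) - 2370803)*(-1/691094) = (-969318 - 2370803)*(-1/691094) = -3340121*(-1/691094) = 3340121/691094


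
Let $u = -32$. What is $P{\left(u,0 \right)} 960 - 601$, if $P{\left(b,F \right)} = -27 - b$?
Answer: $4199$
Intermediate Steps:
$P{\left(u,0 \right)} 960 - 601 = \left(-27 - -32\right) 960 - 601 = \left(-27 + 32\right) 960 - 601 = 5 \cdot 960 - 601 = 4800 - 601 = 4199$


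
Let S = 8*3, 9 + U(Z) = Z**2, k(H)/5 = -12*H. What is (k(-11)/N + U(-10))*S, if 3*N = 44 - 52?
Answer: -3756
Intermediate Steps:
k(H) = -60*H (k(H) = 5*(-12*H) = -60*H)
N = -8/3 (N = (44 - 52)/3 = (1/3)*(-8) = -8/3 ≈ -2.6667)
U(Z) = -9 + Z**2
S = 24
(k(-11)/N + U(-10))*S = ((-60*(-11))/(-8/3) + (-9 + (-10)**2))*24 = (660*(-3/8) + (-9 + 100))*24 = (-495/2 + 91)*24 = -313/2*24 = -3756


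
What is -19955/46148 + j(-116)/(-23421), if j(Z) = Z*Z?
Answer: -1088333543/1080832308 ≈ -1.0069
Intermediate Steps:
j(Z) = Z²
-19955/46148 + j(-116)/(-23421) = -19955/46148 + (-116)²/(-23421) = -19955*1/46148 + 13456*(-1/23421) = -19955/46148 - 13456/23421 = -1088333543/1080832308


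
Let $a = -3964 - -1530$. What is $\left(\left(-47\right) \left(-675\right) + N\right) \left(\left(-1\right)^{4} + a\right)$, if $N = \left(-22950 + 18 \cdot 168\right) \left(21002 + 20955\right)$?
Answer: $2033996410881$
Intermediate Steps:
$a = -2434$ ($a = -3964 + 1530 = -2434$)
$N = -836035182$ ($N = \left(-22950 + 3024\right) 41957 = \left(-19926\right) 41957 = -836035182$)
$\left(\left(-47\right) \left(-675\right) + N\right) \left(\left(-1\right)^{4} + a\right) = \left(\left(-47\right) \left(-675\right) - 836035182\right) \left(\left(-1\right)^{4} - 2434\right) = \left(31725 - 836035182\right) \left(1 - 2434\right) = \left(-836003457\right) \left(-2433\right) = 2033996410881$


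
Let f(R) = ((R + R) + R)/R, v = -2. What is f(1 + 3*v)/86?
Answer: 3/86 ≈ 0.034884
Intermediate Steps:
f(R) = 3 (f(R) = (2*R + R)/R = (3*R)/R = 3)
f(1 + 3*v)/86 = 3/86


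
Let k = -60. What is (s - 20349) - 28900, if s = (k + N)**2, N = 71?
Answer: -49128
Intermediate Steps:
s = 121 (s = (-60 + 71)**2 = 11**2 = 121)
(s - 20349) - 28900 = (121 - 20349) - 28900 = -20228 - 28900 = -49128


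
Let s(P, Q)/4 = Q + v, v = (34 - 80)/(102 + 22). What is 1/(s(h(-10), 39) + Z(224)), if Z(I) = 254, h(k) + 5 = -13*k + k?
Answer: 31/12664 ≈ 0.0024479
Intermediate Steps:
h(k) = -5 - 12*k (h(k) = -5 + (-13*k + k) = -5 - 12*k)
v = -23/62 (v = -46/124 = -46*1/124 = -23/62 ≈ -0.37097)
s(P, Q) = -46/31 + 4*Q (s(P, Q) = 4*(Q - 23/62) = 4*(-23/62 + Q) = -46/31 + 4*Q)
1/(s(h(-10), 39) + Z(224)) = 1/((-46/31 + 4*39) + 254) = 1/((-46/31 + 156) + 254) = 1/(4790/31 + 254) = 1/(12664/31) = 31/12664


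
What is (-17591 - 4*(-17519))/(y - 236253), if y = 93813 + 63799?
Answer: -52485/78641 ≈ -0.66740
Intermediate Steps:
y = 157612
(-17591 - 4*(-17519))/(y - 236253) = (-17591 - 4*(-17519))/(157612 - 236253) = (-17591 + 70076)/(-78641) = 52485*(-1/78641) = -52485/78641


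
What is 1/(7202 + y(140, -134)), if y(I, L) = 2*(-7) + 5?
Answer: 1/7193 ≈ 0.00013902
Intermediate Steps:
y(I, L) = -9 (y(I, L) = -14 + 5 = -9)
1/(7202 + y(140, -134)) = 1/(7202 - 9) = 1/7193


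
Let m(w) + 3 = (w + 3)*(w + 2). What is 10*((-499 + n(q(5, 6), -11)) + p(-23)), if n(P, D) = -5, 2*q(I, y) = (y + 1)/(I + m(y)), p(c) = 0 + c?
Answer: -5270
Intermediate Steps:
p(c) = c
m(w) = -3 + (2 + w)*(3 + w) (m(w) = -3 + (w + 3)*(w + 2) = -3 + (3 + w)*(2 + w) = -3 + (2 + w)*(3 + w))
q(I, y) = (1 + y)/(2*(3 + I + y**2 + 5*y)) (q(I, y) = ((y + 1)/(I + (3 + y**2 + 5*y)))/2 = ((1 + y)/(3 + I + y**2 + 5*y))/2 = (1 + y)/(2*(3 + I + y**2 + 5*y)))
10*((-499 + n(q(5, 6), -11)) + p(-23)) = 10*((-499 - 5) - 23) = 10*(-504 - 23) = 10*(-527) = -5270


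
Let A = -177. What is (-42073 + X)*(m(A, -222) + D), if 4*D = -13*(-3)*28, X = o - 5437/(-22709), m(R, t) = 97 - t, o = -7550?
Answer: -667114895840/22709 ≈ -2.9377e+7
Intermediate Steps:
X = -171447513/22709 (X = -7550 - 5437/(-22709) = -7550 - 5437*(-1/22709) = -7550 + 5437/22709 = -171447513/22709 ≈ -7549.8)
D = 273 (D = (-13*(-3)*28)/4 = (39*28)/4 = (¼)*1092 = 273)
(-42073 + X)*(m(A, -222) + D) = (-42073 - 171447513/22709)*((97 - 1*(-222)) + 273) = -1126883270*((97 + 222) + 273)/22709 = -1126883270*(319 + 273)/22709 = -1126883270/22709*592 = -667114895840/22709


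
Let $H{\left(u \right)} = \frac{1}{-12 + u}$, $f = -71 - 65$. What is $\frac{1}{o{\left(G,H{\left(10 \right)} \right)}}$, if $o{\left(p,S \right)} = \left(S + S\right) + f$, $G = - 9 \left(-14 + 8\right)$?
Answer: $- \frac{1}{137} \approx -0.0072993$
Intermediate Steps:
$f = -136$ ($f = -71 - 65 = -136$)
$G = 54$ ($G = \left(-9\right) \left(-6\right) = 54$)
$o{\left(p,S \right)} = -136 + 2 S$ ($o{\left(p,S \right)} = \left(S + S\right) - 136 = 2 S - 136 = -136 + 2 S$)
$\frac{1}{o{\left(G,H{\left(10 \right)} \right)}} = \frac{1}{-136 + \frac{2}{-12 + 10}} = \frac{1}{-136 + \frac{2}{-2}} = \frac{1}{-136 + 2 \left(- \frac{1}{2}\right)} = \frac{1}{-136 - 1} = \frac{1}{-137} = - \frac{1}{137}$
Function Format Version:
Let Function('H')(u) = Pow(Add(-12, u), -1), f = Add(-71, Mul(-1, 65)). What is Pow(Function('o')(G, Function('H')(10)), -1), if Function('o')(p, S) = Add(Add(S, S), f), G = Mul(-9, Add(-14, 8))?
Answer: Rational(-1, 137) ≈ -0.0072993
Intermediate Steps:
f = -136 (f = Add(-71, -65) = -136)
G = 54 (G = Mul(-9, -6) = 54)
Function('o')(p, S) = Add(-136, Mul(2, S)) (Function('o')(p, S) = Add(Add(S, S), -136) = Add(Mul(2, S), -136) = Add(-136, Mul(2, S)))
Pow(Function('o')(G, Function('H')(10)), -1) = Pow(Add(-136, Mul(2, Pow(Add(-12, 10), -1))), -1) = Pow(Add(-136, Mul(2, Pow(-2, -1))), -1) = Pow(Add(-136, Mul(2, Rational(-1, 2))), -1) = Pow(Add(-136, -1), -1) = Pow(-137, -1) = Rational(-1, 137)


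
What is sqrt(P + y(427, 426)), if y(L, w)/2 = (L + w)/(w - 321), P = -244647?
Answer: I*sqrt(2697054045)/105 ≈ 494.6*I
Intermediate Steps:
y(L, w) = 2*(L + w)/(-321 + w) (y(L, w) = 2*((L + w)/(w - 321)) = 2*((L + w)/(-321 + w)) = 2*(L + w)/(-321 + w))
sqrt(P + y(427, 426)) = sqrt(-244647 + 2*(427 + 426)/(-321 + 426)) = sqrt(-244647 + 2*853/105) = sqrt(-244647 + 2*(1/105)*853) = sqrt(-244647 + 1706/105) = sqrt(-25686229/105) = I*sqrt(2697054045)/105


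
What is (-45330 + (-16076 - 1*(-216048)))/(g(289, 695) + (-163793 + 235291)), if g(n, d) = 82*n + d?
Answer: 154642/95891 ≈ 1.6127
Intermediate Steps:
g(n, d) = d + 82*n
(-45330 + (-16076 - 1*(-216048)))/(g(289, 695) + (-163793 + 235291)) = (-45330 + (-16076 - 1*(-216048)))/((695 + 82*289) + (-163793 + 235291)) = (-45330 + (-16076 + 216048))/((695 + 23698) + 71498) = (-45330 + 199972)/(24393 + 71498) = 154642/95891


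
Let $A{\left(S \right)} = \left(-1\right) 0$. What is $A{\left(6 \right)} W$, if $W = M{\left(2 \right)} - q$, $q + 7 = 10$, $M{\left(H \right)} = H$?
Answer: $0$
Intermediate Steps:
$A{\left(S \right)} = 0$
$q = 3$ ($q = -7 + 10 = 3$)
$W = -1$ ($W = 2 - 3 = -1$)
$A{\left(6 \right)} W = 0 \left(-1\right) = 0$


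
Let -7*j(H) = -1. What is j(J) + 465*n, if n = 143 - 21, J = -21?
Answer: 397111/7 ≈ 56730.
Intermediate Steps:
j(H) = ⅐ (j(H) = -⅐*(-1) = ⅐)
n = 122
j(J) + 465*n = ⅐ + 465*122 = ⅐ + 56730 = 397111/7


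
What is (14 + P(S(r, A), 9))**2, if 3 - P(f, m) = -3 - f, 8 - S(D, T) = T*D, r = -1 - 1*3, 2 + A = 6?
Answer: 1936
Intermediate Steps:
A = 4 (A = -2 + 6 = 4)
r = -4 (r = -1 - 3 = -4)
S(D, T) = 8 - D*T (S(D, T) = 8 - T*D = 8 - D*T)
P(f, m) = 6 + f (P(f, m) = 3 - (-3 - f) = 3 + (3 + f) = 6 + f)
(14 + P(S(r, A), 9))**2 = (14 + (6 + (8 - 1*(-4)*4)))**2 = (14 + (6 + (8 + 16)))**2 = (14 + (6 + 24))**2 = (14 + 30)**2 = 44**2 = 1936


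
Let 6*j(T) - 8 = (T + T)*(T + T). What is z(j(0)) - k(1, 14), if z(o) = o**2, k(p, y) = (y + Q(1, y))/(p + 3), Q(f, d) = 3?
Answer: -89/36 ≈ -2.4722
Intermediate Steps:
j(T) = 4/3 + 2*T**2/3 (j(T) = 4/3 + ((T + T)*(T + T))/6 = 4/3 + ((2*T)*(2*T))/6 = 4/3 + (4*T**2)/6 = 4/3 + 2*T**2/3)
k(p, y) = (3 + y)/(3 + p) (k(p, y) = (y + 3)/(p + 3) = (3 + y)/(3 + p))
z(j(0)) - k(1, 14) = (4/3 + (2/3)*0**2)**2 - (3 + 14)/(3 + 1) = (4/3 + (2/3)*0)**2 - 17/4 = (4/3 + 0)**2 - 17/4 = (4/3)**2 - 1*17/4 = 16/9 - 17/4 = -89/36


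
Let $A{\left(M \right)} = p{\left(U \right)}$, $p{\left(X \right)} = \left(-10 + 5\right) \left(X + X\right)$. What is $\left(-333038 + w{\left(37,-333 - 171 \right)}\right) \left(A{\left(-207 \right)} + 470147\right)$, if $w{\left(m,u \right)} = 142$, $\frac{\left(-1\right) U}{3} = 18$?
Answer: $-156689819552$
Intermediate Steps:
$U = -54$ ($U = \left(-3\right) 18 = -54$)
$p{\left(X \right)} = - 10 X$ ($p{\left(X \right)} = - 5 \cdot 2 X = - 10 X$)
$A{\left(M \right)} = 540$ ($A{\left(M \right)} = \left(-10\right) \left(-54\right) = 540$)
$\left(-333038 + w{\left(37,-333 - 171 \right)}\right) \left(A{\left(-207 \right)} + 470147\right) = \left(-333038 + 142\right) \left(540 + 470147\right) = \left(-332896\right) 470687 = -156689819552$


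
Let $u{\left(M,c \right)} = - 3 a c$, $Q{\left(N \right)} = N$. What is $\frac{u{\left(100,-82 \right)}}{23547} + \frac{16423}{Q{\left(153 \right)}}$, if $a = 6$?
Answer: $\frac{128979403}{1200897} \approx 107.4$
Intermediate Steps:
$u{\left(M,c \right)} = - 18 c$ ($u{\left(M,c \right)} = \left(-3\right) 6 c = - 18 c$)
$\frac{u{\left(100,-82 \right)}}{23547} + \frac{16423}{Q{\left(153 \right)}} = \frac{\left(-18\right) \left(-82\right)}{23547} + \frac{16423}{153} = 1476 \cdot \frac{1}{23547} + 16423 \cdot \frac{1}{153} = \frac{492}{7849} + \frac{16423}{153} = \frac{128979403}{1200897}$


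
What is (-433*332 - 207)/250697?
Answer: -143963/250697 ≈ -0.57425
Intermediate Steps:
(-433*332 - 207)/250697 = (-143756 - 207)*(1/250697) = -143963*1/250697 = -143963/250697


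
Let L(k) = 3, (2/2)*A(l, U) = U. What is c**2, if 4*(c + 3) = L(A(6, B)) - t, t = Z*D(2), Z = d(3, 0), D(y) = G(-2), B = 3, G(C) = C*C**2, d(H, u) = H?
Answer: 225/16 ≈ 14.063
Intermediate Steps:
G(C) = C**3
D(y) = -8 (D(y) = (-2)**3 = -8)
Z = 3
A(l, U) = U
t = -24 (t = 3*(-8) = -24)
c = 15/4 (c = -3 + (3 - 1*(-24))/4 = -3 + (3 + 24)/4 = -3 + (1/4)*27 = -3 + 27/4 = 15/4 ≈ 3.7500)
c**2 = (15/4)**2 = 225/16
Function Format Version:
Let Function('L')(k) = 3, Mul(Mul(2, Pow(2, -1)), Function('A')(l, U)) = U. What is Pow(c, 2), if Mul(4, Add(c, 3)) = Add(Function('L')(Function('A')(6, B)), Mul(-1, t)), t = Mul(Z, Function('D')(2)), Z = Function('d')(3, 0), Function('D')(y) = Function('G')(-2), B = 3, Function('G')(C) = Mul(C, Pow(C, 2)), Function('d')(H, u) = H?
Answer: Rational(225, 16) ≈ 14.063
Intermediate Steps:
Function('G')(C) = Pow(C, 3)
Function('D')(y) = -8 (Function('D')(y) = Pow(-2, 3) = -8)
Z = 3
Function('A')(l, U) = U
t = -24 (t = Mul(3, -8) = -24)
c = Rational(15, 4) (c = Add(-3, Mul(Rational(1, 4), Add(3, Mul(-1, -24)))) = Add(-3, Mul(Rational(1, 4), Add(3, 24))) = Add(-3, Mul(Rational(1, 4), 27)) = Add(-3, Rational(27, 4)) = Rational(15, 4) ≈ 3.7500)
Pow(c, 2) = Pow(Rational(15, 4), 2) = Rational(225, 16)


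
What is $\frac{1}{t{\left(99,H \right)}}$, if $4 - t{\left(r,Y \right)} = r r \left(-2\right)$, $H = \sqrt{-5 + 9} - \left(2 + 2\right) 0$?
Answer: $\frac{1}{19606} \approx 5.1005 \cdot 10^{-5}$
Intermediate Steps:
$H = 2$ ($H = \sqrt{4} - 4 \cdot 0 = 2 - 0 = 2 + 0 = 2$)
$t{\left(r,Y \right)} = 4 + 2 r^{2}$ ($t{\left(r,Y \right)} = 4 - r r \left(-2\right) = 4 - r^{2} \left(-2\right) = 4 - - 2 r^{2} = 4 + 2 r^{2}$)
$\frac{1}{t{\left(99,H \right)}} = \frac{1}{4 + 2 \cdot 99^{2}} = \frac{1}{4 + 2 \cdot 9801} = \frac{1}{4 + 19602} = \frac{1}{19606}$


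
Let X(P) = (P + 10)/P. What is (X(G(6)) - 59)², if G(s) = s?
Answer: 28561/9 ≈ 3173.4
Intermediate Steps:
X(P) = (10 + P)/P
(X(G(6)) - 59)² = ((10 + 6)/6 - 59)² = ((⅙)*16 - 59)² = (8/3 - 59)² = (-169/3)² = 28561/9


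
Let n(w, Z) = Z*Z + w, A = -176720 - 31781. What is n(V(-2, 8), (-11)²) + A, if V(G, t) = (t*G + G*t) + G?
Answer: -193894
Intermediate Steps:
V(G, t) = G + 2*G*t (V(G, t) = (G*t + G*t) + G = 2*G*t + G = G + 2*G*t)
A = -208501
n(w, Z) = w + Z² (n(w, Z) = Z² + w = w + Z²)
n(V(-2, 8), (-11)²) + A = (-2*(1 + 2*8) + ((-11)²)²) - 208501 = (-2*(1 + 16) + 121²) - 208501 = (-2*17 + 14641) - 208501 = (-34 + 14641) - 208501 = 14607 - 208501 = -193894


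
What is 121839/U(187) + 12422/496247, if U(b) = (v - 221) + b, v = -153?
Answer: -3556465607/5458717 ≈ -651.52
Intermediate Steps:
U(b) = -374 + b (U(b) = (-153 - 221) + b = -374 + b)
121839/U(187) + 12422/496247 = 121839/(-374 + 187) + 12422/496247 = 121839/(-187) + 12422*(1/496247) = 121839*(-1/187) + 12422/496247 = -7167/11 + 12422/496247 = -3556465607/5458717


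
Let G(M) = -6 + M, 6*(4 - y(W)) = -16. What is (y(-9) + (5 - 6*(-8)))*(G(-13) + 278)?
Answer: 46361/3 ≈ 15454.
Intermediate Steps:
y(W) = 20/3 (y(W) = 4 - ⅙*(-16) = 4 + 8/3 = 20/3)
(y(-9) + (5 - 6*(-8)))*(G(-13) + 278) = (20/3 + (5 - 6*(-8)))*((-6 - 13) + 278) = (20/3 + (5 + 48))*(-19 + 278) = (20/3 + 53)*259 = (179/3)*259 = 46361/3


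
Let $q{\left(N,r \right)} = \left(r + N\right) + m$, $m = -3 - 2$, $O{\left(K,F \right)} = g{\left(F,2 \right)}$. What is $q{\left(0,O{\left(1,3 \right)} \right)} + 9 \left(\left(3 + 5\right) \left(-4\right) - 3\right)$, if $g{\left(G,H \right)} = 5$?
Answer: $-315$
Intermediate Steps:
$O{\left(K,F \right)} = 5$
$m = -5$ ($m = -3 - 2 = -5$)
$q{\left(N,r \right)} = -5 + N + r$ ($q{\left(N,r \right)} = \left(r + N\right) - 5 = \left(N + r\right) - 5 = -5 + N + r$)
$q{\left(0,O{\left(1,3 \right)} \right)} + 9 \left(\left(3 + 5\right) \left(-4\right) - 3\right) = \left(-5 + 0 + 5\right) + 9 \left(\left(3 + 5\right) \left(-4\right) - 3\right) = 0 + 9 \left(8 \left(-4\right) - 3\right) = 0 + 9 \left(-32 - 3\right) = 0 + 9 \left(-35\right) = 0 - 315 = -315$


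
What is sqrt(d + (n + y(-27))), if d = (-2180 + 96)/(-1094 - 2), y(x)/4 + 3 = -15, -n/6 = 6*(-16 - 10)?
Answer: sqrt(65008418)/274 ≈ 29.426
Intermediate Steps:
n = 936 (n = -36*(-16 - 10) = -36*(-26) = -6*(-156) = 936)
y(x) = -72 (y(x) = -12 + 4*(-15) = -12 - 60 = -72)
d = 521/274 (d = -2084/(-1096) = -2084*(-1/1096) = 521/274 ≈ 1.9015)
sqrt(d + (n + y(-27))) = sqrt(521/274 + (936 - 72)) = sqrt(521/274 + 864) = sqrt(237257/274) = sqrt(65008418)/274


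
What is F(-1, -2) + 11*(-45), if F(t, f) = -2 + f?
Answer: -499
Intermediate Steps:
F(-1, -2) + 11*(-45) = (-2 - 2) + 11*(-45) = -4 - 495 = -499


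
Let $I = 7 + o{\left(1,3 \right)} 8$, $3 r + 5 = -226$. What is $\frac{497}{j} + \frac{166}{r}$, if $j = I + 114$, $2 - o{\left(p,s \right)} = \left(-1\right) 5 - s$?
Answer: $\frac{4903}{15477} \approx 0.31679$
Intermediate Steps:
$r = -77$ ($r = - \frac{5}{3} + \frac{1}{3} \left(-226\right) = - \frac{5}{3} - \frac{226}{3} = -77$)
$o{\left(p,s \right)} = 7 + s$ ($o{\left(p,s \right)} = 2 - \left(\left(-1\right) 5 - s\right) = 2 - \left(-5 - s\right) = 2 + \left(5 + s\right) = 7 + s$)
$I = 87$ ($I = 7 + \left(7 + 3\right) 8 = 7 + 10 \cdot 8 = 7 + 80 = 87$)
$j = 201$ ($j = 87 + 114 = 201$)
$\frac{497}{j} + \frac{166}{r} = \frac{497}{201} + \frac{166}{-77} = 497 \cdot \frac{1}{201} + 166 \left(- \frac{1}{77}\right) = \frac{497}{201} - \frac{166}{77} = \frac{4903}{15477}$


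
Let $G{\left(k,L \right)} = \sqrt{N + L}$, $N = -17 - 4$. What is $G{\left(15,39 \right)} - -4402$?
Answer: $4402 + 3 \sqrt{2} \approx 4406.2$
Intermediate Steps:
$N = -21$ ($N = -17 - 4 = -21$)
$G{\left(k,L \right)} = \sqrt{-21 + L}$
$G{\left(15,39 \right)} - -4402 = \sqrt{-21 + 39} - -4402 = \sqrt{18} + 4402 = 3 \sqrt{2} + 4402 = 4402 + 3 \sqrt{2}$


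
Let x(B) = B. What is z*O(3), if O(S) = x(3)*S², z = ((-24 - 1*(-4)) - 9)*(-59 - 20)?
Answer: 61857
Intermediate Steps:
z = 2291 (z = ((-24 + 4) - 9)*(-79) = (-20 - 9)*(-79) = -29*(-79) = 2291)
O(S) = 3*S²
z*O(3) = 2291*(3*3²) = 2291*(3*9) = 2291*27 = 61857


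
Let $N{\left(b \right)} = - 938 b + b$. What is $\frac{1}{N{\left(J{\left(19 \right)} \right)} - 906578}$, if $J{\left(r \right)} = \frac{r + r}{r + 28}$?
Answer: $- \frac{47}{42644772} \approx -1.1021 \cdot 10^{-6}$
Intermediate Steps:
$J{\left(r \right)} = \frac{2 r}{28 + r}$
$N{\left(b \right)} = - 937 b$
$\frac{1}{N{\left(J{\left(19 \right)} \right)} - 906578} = \frac{1}{- 937 \cdot 2 \cdot 19 \frac{1}{28 + 19} - 906578} = \frac{1}{- 937 \cdot 2 \cdot 19 \cdot \frac{1}{47} - 906578} = \frac{1}{\left(-937\right) \frac{38}{47} - 906578} = \frac{1}{- \frac{35606}{47} - 906578} = \frac{1}{- \frac{42644772}{47}} = - \frac{47}{42644772}$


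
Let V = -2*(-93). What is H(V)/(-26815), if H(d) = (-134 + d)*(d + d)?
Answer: -624/865 ≈ -0.72139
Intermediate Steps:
V = 186
H(d) = 2*d*(-134 + d) (H(d) = (-134 + d)*(2*d) = 2*d*(-134 + d))
H(V)/(-26815) = (2*186*(-134 + 186))/(-26815) = (2*186*52)*(-1/26815) = 19344*(-1/26815) = -624/865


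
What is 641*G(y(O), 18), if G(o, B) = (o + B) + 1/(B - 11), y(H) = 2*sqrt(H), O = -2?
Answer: 81407/7 + 1282*I*sqrt(2) ≈ 11630.0 + 1813.0*I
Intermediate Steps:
G(o, B) = B + o + 1/(-11 + B) (G(o, B) = (B + o) + 1/(-11 + B) = B + o + 1/(-11 + B))
641*G(y(O), 18) = 641*((1 + 18**2 - 11*18 - 22*sqrt(-2) + 18*(2*sqrt(-2)))/(-11 + 18)) = 641*((1 + 324 - 198 - 22*I*sqrt(2) + 18*(2*(I*sqrt(2))))/7) = 641*((1 + 324 - 198 - 22*I*sqrt(2) + 18*(2*I*sqrt(2)))/7) = 641*((1 + 324 - 198 - 22*I*sqrt(2) + 36*I*sqrt(2))/7) = 641*((127 + 14*I*sqrt(2))/7) = 641*(127/7 + 2*I*sqrt(2)) = 81407/7 + 1282*I*sqrt(2)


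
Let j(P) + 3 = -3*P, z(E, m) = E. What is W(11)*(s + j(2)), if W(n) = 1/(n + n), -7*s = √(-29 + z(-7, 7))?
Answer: -9/22 - 3*I/77 ≈ -0.40909 - 0.038961*I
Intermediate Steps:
j(P) = -3 - 3*P
s = -6*I/7 (s = -√(-29 - 7)/7 = -6*I/7 ≈ -0.85714*I)
W(n) = 1/(2*n)
W(11)*(s + j(2)) = ((½)/11)*(-6*I/7 + (-3 - 3*2)) = ((½)*(1/11))*(-6*I/7 + (-3 - 6)) = (-6*I/7 - 9)/22 = (-9 - 6*I/7)/22 = -9/22 - 3*I/77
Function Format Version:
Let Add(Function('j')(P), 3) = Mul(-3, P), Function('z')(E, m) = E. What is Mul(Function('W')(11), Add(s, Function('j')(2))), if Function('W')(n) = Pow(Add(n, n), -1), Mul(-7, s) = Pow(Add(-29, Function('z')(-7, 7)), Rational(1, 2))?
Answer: Add(Rational(-9, 22), Mul(Rational(-3, 77), I)) ≈ Add(-0.40909, Mul(-0.038961, I))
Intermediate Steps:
Function('j')(P) = Add(-3, Mul(-3, P))
s = Mul(Rational(-6, 7), I) (s = Mul(Rational(-1, 7), Pow(Add(-29, -7), Rational(1, 2))) = Mul(Rational(-1, 7), Pow(-36, Rational(1, 2))) = Mul(Rational(-1, 7), Mul(6, I)) = Mul(Rational(-6, 7), I) ≈ Mul(-0.85714, I))
Function('W')(n) = Mul(Rational(1, 2), Pow(n, -1)) (Function('W')(n) = Pow(Mul(2, n), -1) = Mul(Rational(1, 2), Pow(n, -1)))
Mul(Function('W')(11), Add(s, Function('j')(2))) = Mul(Mul(Rational(1, 2), Pow(11, -1)), Add(Mul(Rational(-6, 7), I), Add(-3, Mul(-3, 2)))) = Mul(Mul(Rational(1, 2), Rational(1, 11)), Add(Mul(Rational(-6, 7), I), Add(-3, -6))) = Mul(Rational(1, 22), Add(Mul(Rational(-6, 7), I), -9)) = Mul(Rational(1, 22), Add(-9, Mul(Rational(-6, 7), I))) = Add(Rational(-9, 22), Mul(Rational(-3, 77), I))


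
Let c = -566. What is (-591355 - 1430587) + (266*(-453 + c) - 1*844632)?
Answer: -3137628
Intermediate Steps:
(-591355 - 1430587) + (266*(-453 + c) - 1*844632) = (-591355 - 1430587) + (266*(-453 - 566) - 1*844632) = -2021942 + (266*(-1019) - 844632) = -2021942 + (-271054 - 844632) = -2021942 - 1115686 = -3137628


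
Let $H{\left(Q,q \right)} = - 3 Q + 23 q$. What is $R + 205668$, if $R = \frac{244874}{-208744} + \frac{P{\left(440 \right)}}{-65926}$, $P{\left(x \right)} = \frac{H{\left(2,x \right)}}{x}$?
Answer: $\frac{77833698579917569}{378445565960} \approx 2.0567 \cdot 10^{5}$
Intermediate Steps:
$P{\left(x \right)} = \frac{-6 + 23 x}{x}$ ($P{\left(x \right)} = \frac{\left(-3\right) 2 + 23 x}{x} = \frac{-6 + 23 x}{x}$)
$R = - \frac{444079943711}{378445565960}$ ($R = \frac{244874}{-208744} + \frac{23 - \frac{6}{440}}{-65926} = 244874 \left(- \frac{1}{208744}\right) + \left(23 - \frac{3}{220}\right) \left(- \frac{1}{65926}\right) = - \frac{122437}{104372} + \left(23 - \frac{3}{220}\right) \left(- \frac{1}{65926}\right) = - \frac{122437}{104372} + \frac{5057}{220} \left(- \frac{1}{65926}\right) = - \frac{122437}{104372} - \frac{5057}{14503720} = - \frac{444079943711}{378445565960} \approx -1.1734$)
$R + 205668 = - \frac{444079943711}{378445565960} + 205668 = \frac{77833698579917569}{378445565960}$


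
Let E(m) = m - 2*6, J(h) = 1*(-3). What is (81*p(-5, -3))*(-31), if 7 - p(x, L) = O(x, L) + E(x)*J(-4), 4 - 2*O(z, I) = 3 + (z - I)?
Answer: 228501/2 ≈ 1.1425e+5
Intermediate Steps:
O(z, I) = ½ + I/2 - z/2 (O(z, I) = 2 - (3 + (z - I))/2 = 2 - (3 + z - I)/2 = 2 + (-3/2 + I/2 - z/2) = ½ + I/2 - z/2)
J(h) = -3
E(m) = -12 + m (E(m) = m - 12 = -12 + m)
p(x, L) = -59/2 - L/2 + 7*x/2 (p(x, L) = 7 - ((½ + L/2 - x/2) + (-12 + x)*(-3)) = 7 - ((½ + L/2 - x/2) + (36 - 3*x)) = 7 - (73/2 + L/2 - 7*x/2) = 7 + (-73/2 - L/2 + 7*x/2) = -59/2 - L/2 + 7*x/2)
(81*p(-5, -3))*(-31) = (81*(-59/2 - ½*(-3) + (7/2)*(-5)))*(-31) = (81*(-59/2 + 3/2 - 35/2))*(-31) = (81*(-91/2))*(-31) = -7371/2*(-31) = 228501/2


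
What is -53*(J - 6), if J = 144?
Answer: -7314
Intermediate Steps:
-53*(J - 6) = -53*(144 - 6) = -53*138 = -7314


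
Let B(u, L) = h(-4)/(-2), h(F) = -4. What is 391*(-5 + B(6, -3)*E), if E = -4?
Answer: -5083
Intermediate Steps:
B(u, L) = 2 (B(u, L) = -4/(-2) = -4*(-1/2) = 2)
391*(-5 + B(6, -3)*E) = 391*(-5 + 2*(-4)) = 391*(-5 - 8) = 391*(-13) = -5083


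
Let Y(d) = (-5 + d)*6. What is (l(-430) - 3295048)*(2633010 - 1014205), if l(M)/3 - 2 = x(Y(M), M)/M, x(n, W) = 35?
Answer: -458726653968565/86 ≈ -5.3340e+12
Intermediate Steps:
Y(d) = -30 + 6*d
l(M) = 6 + 105/M (l(M) = 6 + 3*(35/M) = 6 + 105/M)
(l(-430) - 3295048)*(2633010 - 1014205) = ((6 + 105/(-430)) - 3295048)*(2633010 - 1014205) = ((6 + 105*(-1/430)) - 3295048)*1618805 = ((6 - 21/86) - 3295048)*1618805 = (495/86 - 3295048)*1618805 = -283373633/86*1618805 = -458726653968565/86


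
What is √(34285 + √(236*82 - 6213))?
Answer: √(34285 + √13139) ≈ 185.47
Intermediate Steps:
√(34285 + √(236*82 - 6213)) = √(34285 + √(19352 - 6213)) = √(34285 + √13139)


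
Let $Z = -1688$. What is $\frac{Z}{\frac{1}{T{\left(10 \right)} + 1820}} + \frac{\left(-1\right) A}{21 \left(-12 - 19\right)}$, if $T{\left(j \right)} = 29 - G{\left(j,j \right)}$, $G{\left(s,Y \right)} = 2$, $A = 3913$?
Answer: $- \frac{289948889}{93} \approx -3.1177 \cdot 10^{6}$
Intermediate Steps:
$T{\left(j \right)} = 27$ ($T{\left(j \right)} = 29 - 2 = 27$)
$\frac{Z}{\frac{1}{T{\left(10 \right)} + 1820}} + \frac{\left(-1\right) A}{21 \left(-12 - 19\right)} = - \frac{1688}{\frac{1}{27 + 1820}} + \frac{\left(-1\right) 3913}{21 \left(-12 - 19\right)} = - \frac{1688}{\frac{1}{1847}} - \frac{3913}{21 \left(-31\right)} = - 1688 \frac{1}{\frac{1}{1847}} - \frac{3913}{-651} = \left(-1688\right) 1847 - - \frac{559}{93} = -3117736 + \frac{559}{93} = - \frac{289948889}{93}$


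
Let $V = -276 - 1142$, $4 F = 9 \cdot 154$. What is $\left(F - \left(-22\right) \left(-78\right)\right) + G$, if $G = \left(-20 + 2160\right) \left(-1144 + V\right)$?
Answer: $- \frac{10968099}{2} \approx -5.484 \cdot 10^{6}$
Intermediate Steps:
$F = \frac{693}{2}$ ($F = \frac{9 \cdot 154}{4} = \frac{1}{4} \cdot 1386 = \frac{693}{2} \approx 346.5$)
$V = -1418$
$G = -5482680$ ($G = \left(-20 + 2160\right) \left(-1144 - 1418\right) = 2140 \left(-2562\right) = -5482680$)
$\left(F - \left(-22\right) \left(-78\right)\right) + G = \left(\frac{693}{2} - \left(-22\right) \left(-78\right)\right) - 5482680 = \left(\frac{693}{2} - 1716\right) - 5482680 = - \frac{2739}{2} - 5482680 = - \frac{10968099}{2}$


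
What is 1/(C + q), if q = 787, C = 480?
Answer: 1/1267 ≈ 0.00078927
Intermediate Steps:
1/(C + q) = 1/(480 + 787) = 1/1267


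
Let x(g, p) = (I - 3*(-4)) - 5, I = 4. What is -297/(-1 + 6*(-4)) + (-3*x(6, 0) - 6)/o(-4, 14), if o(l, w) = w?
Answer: 3183/350 ≈ 9.0943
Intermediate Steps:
x(g, p) = 11 (x(g, p) = (4 - 3*(-4)) - 5 = (4 + 12) - 5 = 16 - 5 = 11)
-297/(-1 + 6*(-4)) + (-3*x(6, 0) - 6)/o(-4, 14) = -297/(-1 + 6*(-4)) + (-3*11 - 6)/14 = -297/(-1 - 24) + (-33 - 6)*(1/14) = -297/(-25) - 39*1/14 = -297*(-1/25) - 39/14 = 297/25 - 39/14 = 3183/350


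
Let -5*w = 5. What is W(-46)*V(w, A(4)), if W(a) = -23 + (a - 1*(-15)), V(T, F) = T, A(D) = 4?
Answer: 54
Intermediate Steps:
w = -1 (w = -⅕*5 = -1)
W(a) = -8 + a (W(a) = -23 + (a + 15) = -23 + (15 + a) = -8 + a)
W(-46)*V(w, A(4)) = (-8 - 46)*(-1) = -54*(-1) = 54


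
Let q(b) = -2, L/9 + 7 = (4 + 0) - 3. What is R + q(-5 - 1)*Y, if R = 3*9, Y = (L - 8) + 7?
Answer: 137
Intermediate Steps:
L = -54 (L = -63 + 9*((4 + 0) - 3) = -63 + 9*(4 - 3) = -63 + 9*1 = -63 + 9 = -54)
Y = -55 (Y = (-54 - 8) + 7 = -62 + 7 = -55)
R = 27
R + q(-5 - 1)*Y = 27 - 2*(-55) = 27 + 110 = 137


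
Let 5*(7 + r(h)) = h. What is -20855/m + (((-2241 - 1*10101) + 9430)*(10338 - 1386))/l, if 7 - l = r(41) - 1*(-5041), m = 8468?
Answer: 45966814945/8882932 ≈ 5174.7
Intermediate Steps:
r(h) = -7 + h/5
l = -25176/5 (l = 7 - ((-7 + (⅕)*41) - 1*(-5041)) = 7 - ((-7 + 41/5) + 5041) = 7 - (6/5 + 5041) = 7 - 1*25211/5 = 7 - 25211/5 = -25176/5 ≈ -5035.2)
-20855/m + (((-2241 - 1*10101) + 9430)*(10338 - 1386))/l = -20855/8468 + (((-2241 - 1*10101) + 9430)*(10338 - 1386))/(-25176/5) = -20855*1/8468 + (((-2241 - 10101) + 9430)*8952)*(-5/25176) = -20855/8468 + ((-12342 + 9430)*8952)*(-5/25176) = -20855/8468 - 2912*8952*(-5/25176) = -20855/8468 - 26068224*(-5/25176) = -20855/8468 + 5430880/1049 = 45966814945/8882932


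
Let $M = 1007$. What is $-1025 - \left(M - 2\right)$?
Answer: $-2030$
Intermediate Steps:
$-1025 - \left(M - 2\right) = -1025 - \left(1007 - 2\right) = -1025 - 1005 = -2030$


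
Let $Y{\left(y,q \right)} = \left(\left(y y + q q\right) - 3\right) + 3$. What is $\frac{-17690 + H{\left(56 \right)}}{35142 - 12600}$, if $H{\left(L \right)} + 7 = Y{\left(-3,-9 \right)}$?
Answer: $- \frac{5869}{7514} \approx -0.78108$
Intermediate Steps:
$Y{\left(y,q \right)} = q^{2} + y^{2}$ ($Y{\left(y,q \right)} = \left(\left(y^{2} + q^{2}\right) - 3\right) + 3 = \left(\left(q^{2} + y^{2}\right) - 3\right) + 3 = \left(-3 + q^{2} + y^{2}\right) + 3 = q^{2} + y^{2}$)
$H{\left(L \right)} = 83$ ($H{\left(L \right)} = -7 + \left(\left(-9\right)^{2} + \left(-3\right)^{2}\right) = -7 + \left(81 + 9\right) = -7 + 90 = 83$)
$\frac{-17690 + H{\left(56 \right)}}{35142 - 12600} = \frac{-17690 + 83}{35142 - 12600} = - \frac{17607}{22542} = \left(-17607\right) \frac{1}{22542} = - \frac{5869}{7514}$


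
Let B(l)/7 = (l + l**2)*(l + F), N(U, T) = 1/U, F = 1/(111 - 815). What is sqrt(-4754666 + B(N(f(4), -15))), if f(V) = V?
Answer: 7*I*sqrt(12022899361)/352 ≈ 2180.5*I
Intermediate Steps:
F = -1/704 (F = 1/(-704) = -1/704 ≈ -0.0014205)
B(l) = 7*(-1/704 + l)*(l + l**2) (B(l) = 7*((l + l**2)*(l - 1/704)) = 7*((l + l**2)*(-1/704 + l)) = 7*((-1/704 + l)*(l + l**2)) = 7*(-1/704 + l)*(l + l**2))
sqrt(-4754666 + B(N(f(4), -15))) = sqrt(-4754666 + (7/704)*(-1 + 703/4 + 704*(1/4)**2)/4) = sqrt(-4754666 + (7/704)*(1/4)*(-1 + 703*(1/4) + 704*(1/4)**2)) = sqrt(-4754666 + (7/704)*(1/4)*(-1 + 703/4 + 704*(1/16))) = sqrt(-4754666 + (7/704)*(1/4)*(-1 + 703/4 + 44)) = sqrt(-4754666 + (7/704)*(1/4)*(875/4)) = sqrt(-4754666 + 6125/11264) = sqrt(-53556551699/11264) = 7*I*sqrt(12022899361)/352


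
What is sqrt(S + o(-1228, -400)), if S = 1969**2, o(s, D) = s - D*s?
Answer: sqrt(3384533) ≈ 1839.7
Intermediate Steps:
o(s, D) = s - D*s
S = 3876961
sqrt(S + o(-1228, -400)) = sqrt(3876961 - 1228*(1 - 1*(-400))) = sqrt(3876961 - 1228*(1 + 400)) = sqrt(3876961 - 1228*401) = sqrt(3876961 - 492428) = sqrt(3384533)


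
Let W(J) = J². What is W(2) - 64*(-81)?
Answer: 5188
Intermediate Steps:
W(2) - 64*(-81) = 2² - 64*(-81) = 4 + 5184 = 5188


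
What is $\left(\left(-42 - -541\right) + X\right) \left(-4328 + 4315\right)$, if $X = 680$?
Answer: $-15327$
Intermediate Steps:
$\left(\left(-42 - -541\right) + X\right) \left(-4328 + 4315\right) = \left(\left(-42 - -541\right) + 680\right) \left(-4328 + 4315\right) = \left(\left(-42 + 541\right) + 680\right) \left(-13\right) = \left(499 + 680\right) \left(-13\right) = 1179 \left(-13\right) = -15327$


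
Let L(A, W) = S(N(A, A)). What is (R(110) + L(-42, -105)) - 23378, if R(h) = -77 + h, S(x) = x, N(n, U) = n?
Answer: -23387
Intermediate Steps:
L(A, W) = A
(R(110) + L(-42, -105)) - 23378 = ((-77 + 110) - 42) - 23378 = (33 - 42) - 23378 = -9 - 23378 = -23387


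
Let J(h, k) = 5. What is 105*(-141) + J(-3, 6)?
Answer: -14800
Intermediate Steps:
105*(-141) + J(-3, 6) = 105*(-141) + 5 = -14805 + 5 = -14800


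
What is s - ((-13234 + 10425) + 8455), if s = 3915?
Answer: -1731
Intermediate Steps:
s - ((-13234 + 10425) + 8455) = 3915 - ((-13234 + 10425) + 8455) = 3915 - (-2809 + 8455) = 3915 - 1*5646 = 3915 - 5646 = -1731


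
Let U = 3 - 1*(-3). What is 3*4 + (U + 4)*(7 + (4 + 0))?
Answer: 122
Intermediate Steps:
U = 6 (U = 3 + 3 = 6)
3*4 + (U + 4)*(7 + (4 + 0)) = 3*4 + (6 + 4)*(7 + (4 + 0)) = 12 + 10*(7 + 4) = 12 + 10*11 = 12 + 110 = 122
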